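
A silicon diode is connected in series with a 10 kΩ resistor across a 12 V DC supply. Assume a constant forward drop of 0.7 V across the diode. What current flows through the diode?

KVL around the loop: 12 = V_D + I·R = 0.7 + I × 10 kΩ.
So I = (12 − 0.7) / 10 kΩ = 11.3 / 10 = 1.13 mA.

I ≈ 1.1 mA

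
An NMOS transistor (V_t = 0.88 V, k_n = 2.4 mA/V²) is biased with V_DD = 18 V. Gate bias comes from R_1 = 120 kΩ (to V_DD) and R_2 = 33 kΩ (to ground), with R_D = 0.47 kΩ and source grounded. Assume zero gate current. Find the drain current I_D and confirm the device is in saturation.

I_D ≈ 11 mA

V_G = V_DD·R_2/(R_1+R_2) = 18×33/153 = 3.88 V. With the source grounded, V_GS = V_G = 3.88 V.
Assume saturation: I_D = (k_n/2)(V_GS − V_t)² = (2.4/2)×(3.88 − 0.88)² = 1.2×3² = 10.8 mA.
V_DS = V_DD − I_D·R_D = 18 − 10.8×0.47 = 12.9 V.
Saturation requires V_DS ≥ V_GS − V_t = 3 V; 12.9 ≥ 3 ✓.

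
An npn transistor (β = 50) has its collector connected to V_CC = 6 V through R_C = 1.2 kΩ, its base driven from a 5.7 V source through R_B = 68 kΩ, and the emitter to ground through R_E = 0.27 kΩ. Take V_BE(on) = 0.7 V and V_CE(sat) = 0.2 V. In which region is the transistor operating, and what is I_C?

active; I_C ≈ 3.1 mA

Assume active. Base-emitter loop: I_B = (V_BB − V_BE)/(R_B + (β+1)R_E) = (5.7 − 0.7)/(68 + 51×0.27) = 0.0611 mA.
I_C = β·I_B = 50×0.0611 = 3.06 mA.
V_CE = V_CC − I_C·R_C − I_E·R_E = 6 − 3.06×1.2 − 3.12×0.27 = 1.49 V > V_CE(sat), so the active-region assumption holds.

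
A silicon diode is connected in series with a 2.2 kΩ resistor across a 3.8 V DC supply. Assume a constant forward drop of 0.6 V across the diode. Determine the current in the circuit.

KVL around the loop: 3.8 = V_D + I·R = 0.6 + I × 2.2 kΩ.
So I = (3.8 − 0.6) / 2.2 kΩ = 3.2 / 2.2 = 1.45 mA.

I ≈ 1.5 mA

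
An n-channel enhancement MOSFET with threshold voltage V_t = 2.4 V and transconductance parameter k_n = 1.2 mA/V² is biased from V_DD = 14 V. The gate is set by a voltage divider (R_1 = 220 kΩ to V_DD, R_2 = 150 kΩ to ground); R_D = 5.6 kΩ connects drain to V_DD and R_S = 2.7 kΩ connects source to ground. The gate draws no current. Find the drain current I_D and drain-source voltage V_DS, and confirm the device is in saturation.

I_D ≈ 0.79 mA, V_DS ≈ 7.5 V

V_G = V_DD·R_2/(R_1+R_2) = 14×150/370 = 5.68 V.
Assume saturation: I_D = (k_n/2)(V_GS − V_t)² with V_GS = V_G − I_D·R_S = 5.68 − 2.7·I_D.
Substituting gives 4.37·I_D² − 11.6·I_D + 6.44 = 0, with roots I_D = 0.789 or 1.87 mA.
The root I_D = 1.87 mA gives V_GS = 0.636 V ≤ V_t, so take I_D = 0.789 mA.
Then V_GS = 3.55 V and V_DS = V_DD − I_D(R_D+R_S) = 14 − 0.789×8.3 = 7.45 V.
Saturation requires V_DS ≥ V_GS − V_t = 1.15 V; 7.45 ≥ 1.15 ✓.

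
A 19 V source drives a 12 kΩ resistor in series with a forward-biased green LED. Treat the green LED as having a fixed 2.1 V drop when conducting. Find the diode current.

KVL around the loop: 19 = V_D + I·R = 2.1 + I × 12 kΩ.
So I = (19 − 2.1) / 12 kΩ = 16.9 / 12 = 1.41 mA.

I ≈ 1.4 mA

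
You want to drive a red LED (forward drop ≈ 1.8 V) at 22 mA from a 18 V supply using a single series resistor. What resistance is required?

The resistor drops V_S − V_D = 18 − 1.8 = 16.2 V at 22 mA.
R = 16.2 V / 22 mA = 0.736 kΩ.

R ≈ 0.74 kΩ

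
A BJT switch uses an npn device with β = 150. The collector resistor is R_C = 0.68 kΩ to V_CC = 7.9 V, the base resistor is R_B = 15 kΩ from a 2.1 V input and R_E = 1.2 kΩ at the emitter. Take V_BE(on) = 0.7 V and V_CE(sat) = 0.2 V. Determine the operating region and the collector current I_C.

active; I_C ≈ 1.1 mA

Assume active. Base-emitter loop: I_B = (V_BB − V_BE)/(R_B + (β+1)R_E) = (2.1 − 0.7)/(15 + 151×1.2) = 0.00714 mA.
I_C = β·I_B = 150×0.00714 = 1.07 mA.
V_CE = V_CC − I_C·R_C − I_E·R_E = 7.9 − 1.07×0.68 − 1.08×1.2 = 5.88 V > V_CE(sat), so the active-region assumption holds.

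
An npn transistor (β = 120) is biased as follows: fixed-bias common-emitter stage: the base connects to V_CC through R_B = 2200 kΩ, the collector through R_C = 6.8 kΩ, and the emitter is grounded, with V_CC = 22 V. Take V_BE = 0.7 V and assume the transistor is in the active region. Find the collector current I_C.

Base loop: V_CC = I_B·R_B + V_BE, so I_B = (22 − 0.7)/2200 kΩ = 0.00968 mA.
In the active region I_C = β·I_B = 120 × 0.00968 = 1.16 mA.
Collector loop: V_CE = V_CC − I_C·R_C = 22 − 1.16×6.8 = 14.1 V.
Since V_CE = 14.1 V > V_CE(sat) ≈ 0.2 V, the transistor is in the active region as assumed.

I_C ≈ 1.2 mA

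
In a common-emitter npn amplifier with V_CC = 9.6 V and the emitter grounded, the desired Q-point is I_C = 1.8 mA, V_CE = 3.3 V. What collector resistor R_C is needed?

R_C ≈ 3.5 kΩ

Collector loop: V_CC = I_C·R_C + V_CE.
R_C = (V_CC − V_CE)/I_C = (9.6 − 3.3)/1.8 = 3.5 kΩ.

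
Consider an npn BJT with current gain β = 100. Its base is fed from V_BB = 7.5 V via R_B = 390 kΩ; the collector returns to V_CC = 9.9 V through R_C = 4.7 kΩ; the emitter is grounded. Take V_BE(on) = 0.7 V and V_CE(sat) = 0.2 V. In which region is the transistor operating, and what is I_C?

active; I_C ≈ 1.7 mA

Assume active. Base-emitter loop: I_B = (V_BB − V_BE)/R_B = (7.5 − 0.7)/390 = 0.0174 mA.
I_C = β·I_B = 100×0.0174 = 1.74 mA.
V_CE = V_CC − I_C·R_C = 9.9 − 1.74×4.7 = 1.71 V > V_CE(sat), so the active-region assumption holds.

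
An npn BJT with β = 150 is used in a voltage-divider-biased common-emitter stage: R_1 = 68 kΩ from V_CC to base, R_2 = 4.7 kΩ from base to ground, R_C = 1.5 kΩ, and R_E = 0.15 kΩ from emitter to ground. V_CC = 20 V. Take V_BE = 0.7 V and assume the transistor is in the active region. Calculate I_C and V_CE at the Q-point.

I_C ≈ 3.3 mA, V_CE ≈ 15 V

Thevenize the base divider: V_Th = V_CC·R_2/(R_1+R_2) = 20×4.7/72.7 = 1.29 V, R_Th = R_1‖R_2 = 4.4 kΩ.
Base-emitter loop: V_Th = I_B·R_Th + V_BE + (β+1)I_B·R_E, so I_B = (1.29 − 0.7) / (4.4 + 151×0.15) = 0.0219 mA.
I_C = β·I_B = 150×0.0219 = 3.29 mA, and I_E = (β+1)I_B = 3.31 mA.
V_CE = V_CC − I_C·R_C − I_E·R_E = 20 − 3.29×1.5 − 3.31×0.15 = 14.6 V.
V_CE = 14.6 V > 0.2 V confirms active-region operation.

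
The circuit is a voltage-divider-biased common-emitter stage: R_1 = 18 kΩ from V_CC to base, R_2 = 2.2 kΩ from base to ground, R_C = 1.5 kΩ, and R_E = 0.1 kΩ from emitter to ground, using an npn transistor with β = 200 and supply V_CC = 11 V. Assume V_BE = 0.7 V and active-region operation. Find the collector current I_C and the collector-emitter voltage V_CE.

I_C ≈ 4.5 mA, V_CE ≈ 3.8 V

Thevenize the base divider: V_Th = V_CC·R_2/(R_1+R_2) = 11×2.2/20.2 = 1.2 V, R_Th = R_1‖R_2 = 1.96 kΩ.
Base-emitter loop: V_Th = I_B·R_Th + V_BE + (β+1)I_B·R_E, so I_B = (1.2 − 0.7) / (1.96 + 201×0.1) = 0.0226 mA.
I_C = β·I_B = 200×0.0226 = 4.52 mA, and I_E = (β+1)I_B = 4.54 mA.
V_CE = V_CC − I_C·R_C − I_E·R_E = 11 − 4.52×1.5 − 4.54×0.1 = 3.77 V.
V_CE = 3.77 V > 0.2 V confirms active-region operation.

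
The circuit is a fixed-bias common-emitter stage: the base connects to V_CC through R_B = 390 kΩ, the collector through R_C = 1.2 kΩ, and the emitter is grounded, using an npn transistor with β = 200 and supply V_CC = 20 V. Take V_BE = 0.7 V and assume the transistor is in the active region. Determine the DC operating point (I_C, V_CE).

I_C ≈ 9.9 mA, V_CE ≈ 8.1 V

Base loop: V_CC = I_B·R_B + V_BE, so I_B = (20 − 0.7)/390 kΩ = 0.0495 mA.
In the active region I_C = β·I_B = 200 × 0.0495 = 9.9 mA.
Collector loop: V_CE = V_CC − I_C·R_C = 20 − 9.9×1.2 = 8.12 V.
Since V_CE = 8.12 V > V_CE(sat) ≈ 0.2 V, the transistor is in the active region as assumed.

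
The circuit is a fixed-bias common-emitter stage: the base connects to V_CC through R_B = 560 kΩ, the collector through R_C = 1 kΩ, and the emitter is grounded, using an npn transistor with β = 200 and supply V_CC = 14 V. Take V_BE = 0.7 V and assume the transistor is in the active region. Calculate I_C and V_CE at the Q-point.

I_C ≈ 4.8 mA, V_CE ≈ 9.2 V

Base loop: V_CC = I_B·R_B + V_BE, so I_B = (14 − 0.7)/560 kΩ = 0.0238 mA.
In the active region I_C = β·I_B = 200 × 0.0238 = 4.75 mA.
Collector loop: V_CE = V_CC − I_C·R_C = 14 − 4.75×1 = 9.25 V.
Since V_CE = 9.25 V > V_CE(sat) ≈ 0.2 V, the transistor is in the active region as assumed.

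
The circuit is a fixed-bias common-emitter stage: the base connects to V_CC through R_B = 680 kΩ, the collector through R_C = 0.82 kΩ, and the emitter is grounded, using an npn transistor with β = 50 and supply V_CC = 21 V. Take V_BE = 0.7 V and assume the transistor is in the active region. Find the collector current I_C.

Base loop: V_CC = I_B·R_B + V_BE, so I_B = (21 − 0.7)/680 kΩ = 0.0299 mA.
In the active region I_C = β·I_B = 50 × 0.0299 = 1.49 mA.
Collector loop: V_CE = V_CC − I_C·R_C = 21 − 1.49×0.82 = 19.8 V.
Since V_CE = 19.8 V > V_CE(sat) ≈ 0.2 V, the transistor is in the active region as assumed.

I_C ≈ 1.5 mA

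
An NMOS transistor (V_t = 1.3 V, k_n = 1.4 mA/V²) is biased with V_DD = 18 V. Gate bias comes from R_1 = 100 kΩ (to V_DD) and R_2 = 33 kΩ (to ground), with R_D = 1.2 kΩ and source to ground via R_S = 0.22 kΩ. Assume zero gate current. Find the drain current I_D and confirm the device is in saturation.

I_D ≈ 3.8 mA

V_G = V_DD·R_2/(R_1+R_2) = 18×33/133 = 4.47 V.
Assume saturation: I_D = (k_n/2)(V_GS − V_t)² with V_GS = V_G − I_D·R_S = 4.47 − 0.22·I_D.
Substituting gives 0.0339·I_D² − 1.98·I_D + 7.02 = 0, with roots I_D = 3.8 or 54.5 mA.
The root I_D = 54.5 mA gives V_GS = -7.52 V ≤ V_t, so take I_D = 3.8 mA.
Then V_GS = 3.63 V and V_DS = V_DD − I_D(R_D+R_S) = 18 − 3.8×1.42 = 12.6 V.
Saturation requires V_DS ≥ V_GS − V_t = 2.33 V; 12.6 ≥ 2.33 ✓.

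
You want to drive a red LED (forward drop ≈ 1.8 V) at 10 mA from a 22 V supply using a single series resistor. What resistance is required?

R ≈ 2 kΩ

The resistor drops V_S − V_D = 22 − 1.8 = 20.2 V at 10 mA.
R = 20.2 V / 10 mA = 2.02 kΩ.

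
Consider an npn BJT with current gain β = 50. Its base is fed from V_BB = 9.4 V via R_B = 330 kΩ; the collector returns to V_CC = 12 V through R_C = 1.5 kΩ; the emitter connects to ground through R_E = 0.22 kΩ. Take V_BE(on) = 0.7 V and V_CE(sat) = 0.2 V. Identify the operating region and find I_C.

Assume active. Base-emitter loop: I_B = (V_BB − V_BE)/(R_B + (β+1)R_E) = (9.4 − 0.7)/(330 + 51×0.22) = 0.0255 mA.
I_C = β·I_B = 50×0.0255 = 1.27 mA.
V_CE = V_CC − I_C·R_C − I_E·R_E = 12 − 1.27×1.5 − 1.3×0.22 = 9.8 V > V_CE(sat), so the active-region assumption holds.

active; I_C ≈ 1.3 mA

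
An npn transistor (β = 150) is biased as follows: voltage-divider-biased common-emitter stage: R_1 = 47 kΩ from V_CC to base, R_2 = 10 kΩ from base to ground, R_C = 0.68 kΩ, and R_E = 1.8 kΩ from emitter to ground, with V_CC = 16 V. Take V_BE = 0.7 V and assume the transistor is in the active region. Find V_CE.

Thevenize the base divider: V_Th = V_CC·R_2/(R_1+R_2) = 16×10/57 = 2.81 V, R_Th = R_1‖R_2 = 8.25 kΩ.
Base-emitter loop: V_Th = I_B·R_Th + V_BE + (β+1)I_B·R_E, so I_B = (2.81 − 0.7) / (8.25 + 151×1.8) = 0.00752 mA.
I_C = β·I_B = 150×0.00752 = 1.13 mA, and I_E = (β+1)I_B = 1.14 mA.
V_CE = V_CC − I_C·R_C − I_E·R_E = 16 − 1.13×0.68 − 1.14×1.8 = 13.2 V.
V_CE = 13.2 V > 0.2 V confirms active-region operation.

V_CE ≈ 13 V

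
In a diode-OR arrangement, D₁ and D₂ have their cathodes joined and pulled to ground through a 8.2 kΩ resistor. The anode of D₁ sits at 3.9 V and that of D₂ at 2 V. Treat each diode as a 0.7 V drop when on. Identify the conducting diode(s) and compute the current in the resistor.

Assume both conduct. Then node N would need to be at both 3.9−0.7 = 3.2 V and 2−0.7 = 1.3 V, which is impossible.
Assume only D₁ conducts: V_N = 3.9 − 0.7 = 3.2 V, so I_R = 3.2/8.2 = 0.39 mA.
Check D₂: its anode-to-cathode voltage is 2 − 3.2 = -1.2 V < 0.7 V, so it is off. The assumption is consistent.

Only D₁ conducts; I_R ≈ 0.39 mA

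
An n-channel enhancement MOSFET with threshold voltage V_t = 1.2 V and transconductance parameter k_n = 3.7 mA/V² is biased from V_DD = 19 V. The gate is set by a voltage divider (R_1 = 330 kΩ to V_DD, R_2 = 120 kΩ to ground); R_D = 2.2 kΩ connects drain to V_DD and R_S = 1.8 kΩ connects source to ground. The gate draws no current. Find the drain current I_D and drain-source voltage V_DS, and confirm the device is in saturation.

V_G = V_DD·R_2/(R_1+R_2) = 19×120/450 = 5.07 V.
Assume saturation: I_D = (k_n/2)(V_GS − V_t)² with V_GS = V_G − I_D·R_S = 5.07 − 1.8·I_D.
Substituting gives 5.99·I_D² − 26.8·I_D + 27.7 = 0, with roots I_D = 1.63 or 2.84 mA.
The root I_D = 2.84 mA gives V_GS = -0.0381 V ≤ V_t, so take I_D = 1.63 mA.
Then V_GS = 2.14 V and V_DS = V_DD − I_D(R_D+R_S) = 19 − 1.63×4 = 12.5 V.
Saturation requires V_DS ≥ V_GS − V_t = 0.938 V; 12.5 ≥ 0.938 ✓.

I_D ≈ 1.6 mA, V_DS ≈ 12 V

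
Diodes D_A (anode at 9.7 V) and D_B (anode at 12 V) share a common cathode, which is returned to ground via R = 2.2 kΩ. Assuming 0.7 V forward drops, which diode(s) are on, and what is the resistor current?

Assume both conduct. Then node N would need to be at both 9.7−0.7 = 9 V and 12−0.7 = 11.3 V, which is impossible.
Assume only D_B conducts: V_N = 12 − 0.7 = 11.3 V, so I_R = 11.3/2.2 = 5.14 mA.
Check D_A: its anode-to-cathode voltage is 9.7 − 11.3 = -1.6 V < 0.7 V, so it is off. The assumption is consistent.

Only D_B conducts; I_R ≈ 5.1 mA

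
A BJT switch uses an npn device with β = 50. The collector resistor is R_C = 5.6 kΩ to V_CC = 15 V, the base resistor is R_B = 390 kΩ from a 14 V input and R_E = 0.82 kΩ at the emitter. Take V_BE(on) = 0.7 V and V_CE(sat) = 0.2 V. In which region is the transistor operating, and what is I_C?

Assume active. Base-emitter loop: I_B = (V_BB − V_BE)/(R_B + (β+1)R_E) = (14 − 0.7)/(390 + 51×0.82) = 0.0308 mA.
I_C = β·I_B = 50×0.0308 = 1.54 mA.
V_CE = V_CC − I_C·R_C − I_E·R_E = 15 − 1.54×5.6 − 1.57×0.82 = 5.09 V > V_CE(sat), so the active-region assumption holds.

active; I_C ≈ 1.5 mA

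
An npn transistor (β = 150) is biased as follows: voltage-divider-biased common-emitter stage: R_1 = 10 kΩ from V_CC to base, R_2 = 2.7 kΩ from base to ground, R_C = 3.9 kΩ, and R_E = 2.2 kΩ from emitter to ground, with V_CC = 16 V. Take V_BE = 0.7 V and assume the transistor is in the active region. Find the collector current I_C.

I_C ≈ 1.2 mA

Thevenize the base divider: V_Th = V_CC·R_2/(R_1+R_2) = 16×2.7/12.7 = 3.4 V, R_Th = R_1‖R_2 = 2.13 kΩ.
Base-emitter loop: V_Th = I_B·R_Th + V_BE + (β+1)I_B·R_E, so I_B = (3.4 − 0.7) / (2.13 + 151×2.2) = 0.00808 mA.
I_C = β·I_B = 150×0.00808 = 1.21 mA, and I_E = (β+1)I_B = 1.22 mA.
V_CE = V_CC − I_C·R_C − I_E·R_E = 16 − 1.21×3.9 − 1.22×2.2 = 8.59 V.
V_CE = 8.59 V > 0.2 V confirms active-region operation.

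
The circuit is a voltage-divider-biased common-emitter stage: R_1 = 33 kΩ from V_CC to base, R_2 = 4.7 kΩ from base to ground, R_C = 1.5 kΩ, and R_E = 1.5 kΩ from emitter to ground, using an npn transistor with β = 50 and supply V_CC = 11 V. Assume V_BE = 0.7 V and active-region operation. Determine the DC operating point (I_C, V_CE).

Thevenize the base divider: V_Th = V_CC·R_2/(R_1+R_2) = 11×4.7/37.7 = 1.37 V, R_Th = R_1‖R_2 = 4.11 kΩ.
Base-emitter loop: V_Th = I_B·R_Th + V_BE + (β+1)I_B·R_E, so I_B = (1.37 − 0.7) / (4.11 + 51×1.5) = 0.00833 mA.
I_C = β·I_B = 50×0.00833 = 0.416 mA, and I_E = (β+1)I_B = 0.425 mA.
V_CE = V_CC − I_C·R_C − I_E·R_E = 11 − 0.416×1.5 − 0.425×1.5 = 9.74 V.
V_CE = 9.74 V > 0.2 V confirms active-region operation.

I_C ≈ 0.42 mA, V_CE ≈ 9.7 V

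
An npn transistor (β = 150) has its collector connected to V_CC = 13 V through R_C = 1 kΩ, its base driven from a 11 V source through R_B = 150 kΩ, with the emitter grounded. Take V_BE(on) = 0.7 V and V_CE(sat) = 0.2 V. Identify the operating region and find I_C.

active; I_C ≈ 10 mA

Assume active. Base-emitter loop: I_B = (V_BB − V_BE)/R_B = (11 − 0.7)/150 = 0.0687 mA.
I_C = β·I_B = 150×0.0687 = 10.3 mA.
V_CE = V_CC − I_C·R_C = 13 − 10.3×1 = 2.7 V > V_CE(sat), so the active-region assumption holds.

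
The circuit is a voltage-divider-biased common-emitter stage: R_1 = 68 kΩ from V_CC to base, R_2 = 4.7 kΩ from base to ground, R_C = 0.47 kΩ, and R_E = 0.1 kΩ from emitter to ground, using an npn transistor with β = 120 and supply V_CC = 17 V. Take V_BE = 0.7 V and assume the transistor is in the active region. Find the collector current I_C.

Thevenize the base divider: V_Th = V_CC·R_2/(R_1+R_2) = 17×4.7/72.7 = 1.1 V, R_Th = R_1‖R_2 = 4.4 kΩ.
Base-emitter loop: V_Th = I_B·R_Th + V_BE + (β+1)I_B·R_E, so I_B = (1.1 − 0.7) / (4.4 + 121×0.1) = 0.0242 mA.
I_C = β·I_B = 120×0.0242 = 2.9 mA, and I_E = (β+1)I_B = 2.93 mA.
V_CE = V_CC − I_C·R_C − I_E·R_E = 17 − 2.9×0.47 − 2.93×0.1 = 15.3 V.
V_CE = 15.3 V > 0.2 V confirms active-region operation.

I_C ≈ 2.9 mA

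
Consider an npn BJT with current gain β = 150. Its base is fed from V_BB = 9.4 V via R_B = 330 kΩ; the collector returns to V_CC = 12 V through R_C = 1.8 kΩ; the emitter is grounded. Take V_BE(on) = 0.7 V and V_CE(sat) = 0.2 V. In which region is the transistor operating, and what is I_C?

active; I_C ≈ 4 mA

Assume active. Base-emitter loop: I_B = (V_BB − V_BE)/R_B = (9.4 − 0.7)/330 = 0.0264 mA.
I_C = β·I_B = 150×0.0264 = 3.95 mA.
V_CE = V_CC − I_C·R_C = 12 − 3.95×1.8 = 4.88 V > V_CE(sat), so the active-region assumption holds.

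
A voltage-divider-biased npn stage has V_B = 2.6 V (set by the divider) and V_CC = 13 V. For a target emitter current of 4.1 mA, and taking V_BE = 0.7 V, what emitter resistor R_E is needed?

R_E ≈ 0.46 kΩ

V_E = V_B − V_BE = 2.6 − 0.7 = 1.9 V.
R_E = V_E / I_E = 1.9 / 4.1 = 0.463 kΩ.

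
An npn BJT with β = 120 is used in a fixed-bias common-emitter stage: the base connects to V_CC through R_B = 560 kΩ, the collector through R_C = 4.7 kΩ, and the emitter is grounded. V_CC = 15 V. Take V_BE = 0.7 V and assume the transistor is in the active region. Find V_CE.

Base loop: V_CC = I_B·R_B + V_BE, so I_B = (15 − 0.7)/560 kΩ = 0.0255 mA.
In the active region I_C = β·I_B = 120 × 0.0255 = 3.06 mA.
Collector loop: V_CE = V_CC − I_C·R_C = 15 − 3.06×4.7 = 0.598 V.
Since V_CE = 0.598 V > V_CE(sat) ≈ 0.2 V, the transistor is in the active region as assumed.

V_CE ≈ 0.6 V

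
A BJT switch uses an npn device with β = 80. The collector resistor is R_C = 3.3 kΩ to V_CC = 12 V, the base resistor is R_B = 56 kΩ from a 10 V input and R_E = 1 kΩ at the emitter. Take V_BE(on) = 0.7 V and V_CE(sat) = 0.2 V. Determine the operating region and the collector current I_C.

Assume active: I_B = (10 − 0.7)/(56 + 81×1) = 0.0679 mA, I_C = β·I_B = 5.43 mA.
Then V_CE = 12 − 5.43×3.3 − 5.5×1 = -11.4 V < 0.2 V — the active assumption fails.
Re-solve with V_CE = 0.2 V. KCL at the emitter: V_E/R_E = (V_BB−0.7−V_E)/R_B + (V_CC−0.2−V_E)/R_C, giving V_E = 2.83 V.
I_C = (V_CC − 0.2 − V_E)/R_C = (11.8 − 2.83)/3.3 = 2.72 mA.
Check: I_B = (9.3 − 2.83)/56 = 0.115 mA, and β·I_B = 9.24 mA > I_C, confirming saturation.

saturation; I_C ≈ 2.7 mA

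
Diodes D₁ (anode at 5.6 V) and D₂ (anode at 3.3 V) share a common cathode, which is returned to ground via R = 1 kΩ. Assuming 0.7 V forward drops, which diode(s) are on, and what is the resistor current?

Assume both conduct. Then node N would need to be at both 5.6−0.7 = 4.9 V and 3.3−0.7 = 2.6 V, which is impossible.
Assume only D₁ conducts: V_N = 5.6 − 0.7 = 4.9 V, so I_R = 4.9/1 = 4.9 mA.
Check D₂: its anode-to-cathode voltage is 3.3 − 4.9 = -1.6 V < 0.7 V, so it is off. The assumption is consistent.

Only D₁ conducts; I_R ≈ 4.9 mA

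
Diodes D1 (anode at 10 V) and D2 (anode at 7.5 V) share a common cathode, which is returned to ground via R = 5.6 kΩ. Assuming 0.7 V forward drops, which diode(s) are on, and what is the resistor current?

Only D1 conducts; I_R ≈ 1.7 mA

Assume both conduct. Then node N would need to be at both 10−0.7 = 9.3 V and 7.5−0.7 = 6.8 V, which is impossible.
Assume only D1 conducts: V_N = 10 − 0.7 = 9.3 V, so I_R = 9.3/5.6 = 1.66 mA.
Check D2: its anode-to-cathode voltage is 7.5 − 9.3 = -1.8 V < 0.7 V, so it is off. The assumption is consistent.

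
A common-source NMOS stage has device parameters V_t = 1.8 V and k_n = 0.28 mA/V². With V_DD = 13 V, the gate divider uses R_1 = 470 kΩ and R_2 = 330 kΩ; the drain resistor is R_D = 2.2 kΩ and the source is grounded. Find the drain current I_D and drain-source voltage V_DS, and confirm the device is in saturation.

V_G = V_DD·R_2/(R_1+R_2) = 13×330/800 = 5.36 V. With the source grounded, V_GS = V_G = 5.36 V.
Assume saturation: I_D = (k_n/2)(V_GS − V_t)² = (0.28/2)×(5.36 − 1.8)² = 0.14×3.56² = 1.78 mA.
V_DS = V_DD − I_D·R_D = 13 − 1.78×2.2 = 9.09 V.
Saturation requires V_DS ≥ V_GS − V_t = 3.56 V; 9.09 ≥ 3.56 ✓.

I_D ≈ 1.8 mA, V_DS ≈ 9.1 V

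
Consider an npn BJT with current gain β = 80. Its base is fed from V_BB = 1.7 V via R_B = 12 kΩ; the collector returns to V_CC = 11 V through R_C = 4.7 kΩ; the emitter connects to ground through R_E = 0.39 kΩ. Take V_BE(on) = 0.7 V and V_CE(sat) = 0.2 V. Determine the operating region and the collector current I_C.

active; I_C ≈ 1.8 mA

Assume active. Base-emitter loop: I_B = (V_BB − V_BE)/(R_B + (β+1)R_E) = (1.7 − 0.7)/(12 + 81×0.39) = 0.0229 mA.
I_C = β·I_B = 80×0.0229 = 1.84 mA.
V_CE = V_CC − I_C·R_C − I_E·R_E = 11 − 1.84×4.7 − 1.86×0.39 = 1.65 V > V_CE(sat), so the active-region assumption holds.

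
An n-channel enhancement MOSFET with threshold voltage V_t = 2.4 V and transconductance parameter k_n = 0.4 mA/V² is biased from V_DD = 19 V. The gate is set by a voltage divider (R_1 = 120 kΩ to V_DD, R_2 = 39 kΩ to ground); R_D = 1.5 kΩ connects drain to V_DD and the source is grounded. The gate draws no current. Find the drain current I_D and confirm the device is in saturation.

V_G = V_DD·R_2/(R_1+R_2) = 19×39/159 = 4.66 V. With the source grounded, V_GS = V_G = 4.66 V.
Assume saturation: I_D = (k_n/2)(V_GS − V_t)² = (0.4/2)×(4.66 − 2.4)² = 0.2×2.26² = 1.02 mA.
V_DS = V_DD − I_D·R_D = 19 − 1.02×1.5 = 17.5 V.
Saturation requires V_DS ≥ V_GS − V_t = 2.26 V; 17.5 ≥ 2.26 ✓.

I_D ≈ 1 mA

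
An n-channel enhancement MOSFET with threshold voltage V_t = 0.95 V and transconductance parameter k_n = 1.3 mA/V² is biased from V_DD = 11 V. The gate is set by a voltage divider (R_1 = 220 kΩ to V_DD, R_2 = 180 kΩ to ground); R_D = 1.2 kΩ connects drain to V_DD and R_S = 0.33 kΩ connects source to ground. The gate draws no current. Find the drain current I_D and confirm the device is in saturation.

V_G = V_DD·R_2/(R_1+R_2) = 11×180/400 = 4.95 V.
Assume saturation: I_D = (k_n/2)(V_GS − V_t)² with V_GS = V_G − I_D·R_S = 4.95 − 0.33·I_D.
Substituting gives 0.0708·I_D² − 2.72·I_D + 10.4 = 0, with roots I_D = 4.31 or 34.1 mA.
The root I_D = 34.1 mA gives V_GS = -6.29 V ≤ V_t, so take I_D = 4.31 mA.
Then V_GS = 3.53 V and V_DS = V_DD − I_D(R_D+R_S) = 11 − 4.31×1.53 = 4.4 V.
Saturation requires V_DS ≥ V_GS − V_t = 2.58 V; 4.4 ≥ 2.58 ✓.

I_D ≈ 4.3 mA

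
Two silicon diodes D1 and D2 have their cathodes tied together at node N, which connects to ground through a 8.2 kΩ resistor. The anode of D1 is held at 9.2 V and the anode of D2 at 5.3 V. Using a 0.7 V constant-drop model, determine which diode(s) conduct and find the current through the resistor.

Assume both conduct. Then node N would need to be at both 9.2−0.7 = 8.5 V and 5.3−0.7 = 4.6 V, which is impossible.
Assume only D1 conducts: V_N = 9.2 − 0.7 = 8.5 V, so I_R = 8.5/8.2 = 1.04 mA.
Check D2: its anode-to-cathode voltage is 5.3 − 8.5 = -3.2 V < 0.7 V, so it is off. The assumption is consistent.

Only D1 conducts; I_R ≈ 1 mA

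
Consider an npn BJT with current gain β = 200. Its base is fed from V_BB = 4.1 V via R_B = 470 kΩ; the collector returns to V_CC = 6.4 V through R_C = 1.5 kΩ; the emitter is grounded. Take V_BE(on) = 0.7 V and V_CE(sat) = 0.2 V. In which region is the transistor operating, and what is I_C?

Assume active. Base-emitter loop: I_B = (V_BB − V_BE)/R_B = (4.1 − 0.7)/470 = 0.00723 mA.
I_C = β·I_B = 200×0.00723 = 1.45 mA.
V_CE = V_CC − I_C·R_C = 6.4 − 1.45×1.5 = 4.23 V > V_CE(sat), so the active-region assumption holds.

active; I_C ≈ 1.4 mA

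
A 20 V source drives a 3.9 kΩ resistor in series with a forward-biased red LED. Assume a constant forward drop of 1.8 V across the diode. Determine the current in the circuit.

KVL around the loop: 20 = V_D + I·R = 1.8 + I × 3.9 kΩ.
So I = (20 − 1.8) / 3.9 kΩ = 18.2 / 3.9 = 4.67 mA.

I ≈ 4.7 mA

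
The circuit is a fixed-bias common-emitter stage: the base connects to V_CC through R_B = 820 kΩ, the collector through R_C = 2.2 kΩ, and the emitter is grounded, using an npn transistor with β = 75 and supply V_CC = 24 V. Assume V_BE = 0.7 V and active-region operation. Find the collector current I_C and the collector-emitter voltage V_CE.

Base loop: V_CC = I_B·R_B + V_BE, so I_B = (24 − 0.7)/820 kΩ = 0.0284 mA.
In the active region I_C = β·I_B = 75 × 0.0284 = 2.13 mA.
Collector loop: V_CE = V_CC − I_C·R_C = 24 − 2.13×2.2 = 19.3 V.
Since V_CE = 19.3 V > V_CE(sat) ≈ 0.2 V, the transistor is in the active region as assumed.

I_C ≈ 2.1 mA, V_CE ≈ 19 V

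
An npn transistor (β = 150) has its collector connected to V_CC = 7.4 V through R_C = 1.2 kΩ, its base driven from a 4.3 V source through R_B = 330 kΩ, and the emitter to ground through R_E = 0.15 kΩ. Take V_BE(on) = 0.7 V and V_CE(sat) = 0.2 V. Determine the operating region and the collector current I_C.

active; I_C ≈ 1.5 mA

Assume active. Base-emitter loop: I_B = (V_BB − V_BE)/(R_B + (β+1)R_E) = (4.3 − 0.7)/(330 + 151×0.15) = 0.0102 mA.
I_C = β·I_B = 150×0.0102 = 1.53 mA.
V_CE = V_CC − I_C·R_C − I_E·R_E = 7.4 − 1.53×1.2 − 1.54×0.15 = 5.33 V > V_CE(sat), so the active-region assumption holds.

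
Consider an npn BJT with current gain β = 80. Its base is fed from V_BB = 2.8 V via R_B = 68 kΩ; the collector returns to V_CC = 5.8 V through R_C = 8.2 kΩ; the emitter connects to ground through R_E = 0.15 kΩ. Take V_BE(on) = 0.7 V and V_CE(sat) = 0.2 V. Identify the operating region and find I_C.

Assume active: I_B = (2.8 − 0.7)/(68 + 81×0.15) = 0.0262 mA, I_C = β·I_B = 2.1 mA.
Then V_CE = 5.8 − 2.1×8.2 − 2.12×0.15 = -11.7 V < 0.2 V — the active assumption fails.
Re-solve with V_CE = 0.2 V. KCL at the emitter: V_E/R_E = (V_BB−0.7−V_E)/R_B + (V_CC−0.2−V_E)/R_C, giving V_E = 0.105 V.
I_C = (V_CC − 0.2 − V_E)/R_C = (5.6 − 0.105)/8.2 = 0.67 mA.
Check: I_B = (2.1 − 0.105)/68 = 0.0293 mA, and β·I_B = 2.35 mA > I_C, confirming saturation.

saturation; I_C ≈ 0.67 mA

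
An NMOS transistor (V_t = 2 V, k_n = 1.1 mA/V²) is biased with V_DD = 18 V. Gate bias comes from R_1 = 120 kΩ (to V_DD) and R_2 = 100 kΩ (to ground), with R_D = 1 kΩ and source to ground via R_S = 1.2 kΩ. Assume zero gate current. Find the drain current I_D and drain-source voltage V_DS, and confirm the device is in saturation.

I_D ≈ 3.2 mA, V_DS ≈ 11 V

V_G = V_DD·R_2/(R_1+R_2) = 18×100/220 = 8.18 V.
Assume saturation: I_D = (k_n/2)(V_GS − V_t)² with V_GS = V_G − I_D·R_S = 8.18 − 1.2·I_D.
Substituting gives 0.792·I_D² − 9.16·I_D + 21 = 0, with roots I_D = 3.16 or 8.41 mA.
The root I_D = 8.41 mA gives V_GS = -1.91 V ≤ V_t, so take I_D = 3.16 mA.
Then V_GS = 4.4 V and V_DS = V_DD − I_D(R_D+R_S) = 18 − 3.16×2.2 = 11.1 V.
Saturation requires V_DS ≥ V_GS − V_t = 2.4 V; 11.1 ≥ 2.4 ✓.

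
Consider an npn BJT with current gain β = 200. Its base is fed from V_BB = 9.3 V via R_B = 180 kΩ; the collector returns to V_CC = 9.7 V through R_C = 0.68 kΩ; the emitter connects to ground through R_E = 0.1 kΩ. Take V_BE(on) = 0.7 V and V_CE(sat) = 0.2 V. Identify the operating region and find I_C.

active; I_C ≈ 8.6 mA

Assume active. Base-emitter loop: I_B = (V_BB − V_BE)/(R_B + (β+1)R_E) = (9.3 − 0.7)/(180 + 201×0.1) = 0.043 mA.
I_C = β·I_B = 200×0.043 = 8.6 mA.
V_CE = V_CC − I_C·R_C − I_E·R_E = 9.7 − 8.6×0.68 − 8.64×0.1 = 2.99 V > V_CE(sat), so the active-region assumption holds.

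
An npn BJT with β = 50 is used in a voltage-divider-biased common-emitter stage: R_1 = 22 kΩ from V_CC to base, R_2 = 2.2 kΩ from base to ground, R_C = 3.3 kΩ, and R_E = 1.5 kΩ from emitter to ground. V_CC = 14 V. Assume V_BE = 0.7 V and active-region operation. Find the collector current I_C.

Thevenize the base divider: V_Th = V_CC·R_2/(R_1+R_2) = 14×2.2/24.2 = 1.27 V, R_Th = R_1‖R_2 = 2 kΩ.
Base-emitter loop: V_Th = I_B·R_Th + V_BE + (β+1)I_B·R_E, so I_B = (1.27 − 0.7) / (2 + 51×1.5) = 0.0073 mA.
I_C = β·I_B = 50×0.0073 = 0.365 mA, and I_E = (β+1)I_B = 0.372 mA.
V_CE = V_CC − I_C·R_C − I_E·R_E = 14 − 0.365×3.3 − 0.372×1.5 = 12.2 V.
V_CE = 12.2 V > 0.2 V confirms active-region operation.

I_C ≈ 0.36 mA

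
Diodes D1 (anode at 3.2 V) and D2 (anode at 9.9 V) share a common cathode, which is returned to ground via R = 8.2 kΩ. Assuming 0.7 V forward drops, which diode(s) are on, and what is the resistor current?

Only D2 conducts; I_R ≈ 1.1 mA

Assume both conduct. Then node N would need to be at both 3.2−0.7 = 2.5 V and 9.9−0.7 = 9.2 V, which is impossible.
Assume only D2 conducts: V_N = 9.9 − 0.7 = 9.2 V, so I_R = 9.2/8.2 = 1.12 mA.
Check D1: its anode-to-cathode voltage is 3.2 − 9.2 = -6 V < 0.7 V, so it is off. The assumption is consistent.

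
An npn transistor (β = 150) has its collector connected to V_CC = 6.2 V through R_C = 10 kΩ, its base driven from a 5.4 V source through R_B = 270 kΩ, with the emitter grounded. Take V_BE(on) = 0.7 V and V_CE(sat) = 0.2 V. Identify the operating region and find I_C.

saturation; I_C ≈ 0.6 mA

Assume active: I_B = (5.4 − 0.7)/270 = 0.0174 mA, giving I_C = β·I_B = 2.61 mA.
But then V_CE = 6.2 − 2.61×10 = -19.9 V < V_CE(sat) = 0.2 V — impossible in the active region.
So the transistor is saturated. With V_CE = 0.2 V, I_C = (V_CC − 0.2)/R_C = 6/10 = 0.6 mA.
Check: β·I_B = 2.61 mA > I_C = 0.6 mA, confirming saturation.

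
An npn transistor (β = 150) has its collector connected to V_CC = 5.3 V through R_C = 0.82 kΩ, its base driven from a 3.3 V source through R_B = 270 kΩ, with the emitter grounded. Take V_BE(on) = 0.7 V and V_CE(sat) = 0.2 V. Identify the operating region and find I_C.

Assume active. Base-emitter loop: I_B = (V_BB − V_BE)/R_B = (3.3 − 0.7)/270 = 0.00963 mA.
I_C = β·I_B = 150×0.00963 = 1.44 mA.
V_CE = V_CC − I_C·R_C = 5.3 − 1.44×0.82 = 4.12 V > V_CE(sat), so the active-region assumption holds.

active; I_C ≈ 1.4 mA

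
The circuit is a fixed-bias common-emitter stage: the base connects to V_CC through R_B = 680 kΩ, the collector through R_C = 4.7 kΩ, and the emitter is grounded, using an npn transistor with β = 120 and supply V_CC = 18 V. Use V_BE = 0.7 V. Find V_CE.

Base loop: V_CC = I_B·R_B + V_BE, so I_B = (18 − 0.7)/680 kΩ = 0.0254 mA.
In the active region I_C = β·I_B = 120 × 0.0254 = 3.05 mA.
Collector loop: V_CE = V_CC − I_C·R_C = 18 − 3.05×4.7 = 3.65 V.
Since V_CE = 3.65 V > V_CE(sat) ≈ 0.2 V, the transistor is in the active region as assumed.

V_CE ≈ 3.7 V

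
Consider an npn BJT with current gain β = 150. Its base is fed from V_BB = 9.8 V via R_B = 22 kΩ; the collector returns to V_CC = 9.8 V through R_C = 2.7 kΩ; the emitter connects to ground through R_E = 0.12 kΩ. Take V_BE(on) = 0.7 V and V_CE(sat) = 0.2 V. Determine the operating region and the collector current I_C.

saturation; I_C ≈ 3.4 mA

Assume active: I_B = (9.8 − 0.7)/(22 + 151×0.12) = 0.227 mA, I_C = β·I_B = 34 mA.
Then V_CE = 9.8 − 34×2.7 − 34.2×0.12 = -86.2 V < 0.2 V — the active assumption fails.
Re-solve with V_CE = 0.2 V. KCL at the emitter: V_E/R_E = (V_BB−0.7−V_E)/R_B + (V_CC−0.2−V_E)/R_C, giving V_E = 0.454 V.
I_C = (V_CC − 0.2 − V_E)/R_C = (9.6 − 0.454)/2.7 = 3.39 mA.
Check: I_B = (9.1 − 0.454)/22 = 0.393 mA, and β·I_B = 59 mA > I_C, confirming saturation.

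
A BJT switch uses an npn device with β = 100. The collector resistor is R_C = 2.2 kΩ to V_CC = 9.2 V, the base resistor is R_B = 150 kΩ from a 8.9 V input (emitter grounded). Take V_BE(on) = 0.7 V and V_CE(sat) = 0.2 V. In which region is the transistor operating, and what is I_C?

Assume active: I_B = (8.9 − 0.7)/150 = 0.0547 mA, giving I_C = β·I_B = 5.47 mA.
But then V_CE = 9.2 − 5.47×2.2 = -2.83 V < V_CE(sat) = 0.2 V — impossible in the active region.
So the transistor is saturated. With V_CE = 0.2 V, I_C = (V_CC − 0.2)/R_C = 9/2.2 = 4.09 mA.
Check: β·I_B = 5.47 mA > I_C = 4.09 mA, confirming saturation.

saturation; I_C ≈ 4.1 mA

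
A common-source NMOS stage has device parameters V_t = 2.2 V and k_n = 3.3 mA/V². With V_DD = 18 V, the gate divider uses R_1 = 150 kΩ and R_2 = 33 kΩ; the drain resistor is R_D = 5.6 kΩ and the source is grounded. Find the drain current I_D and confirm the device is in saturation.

V_G = V_DD·R_2/(R_1+R_2) = 18×33/183 = 3.25 V. With the source grounded, V_GS = V_G = 3.25 V.
Assume saturation: I_D = (k_n/2)(V_GS − V_t)² = (3.3/2)×(3.25 − 2.2)² = 1.65×1.05² = 1.8 mA.
V_DS = V_DD − I_D·R_D = 18 − 1.8×5.6 = 7.89 V.
Saturation requires V_DS ≥ V_GS − V_t = 1.05 V; 7.89 ≥ 1.05 ✓.

I_D ≈ 1.8 mA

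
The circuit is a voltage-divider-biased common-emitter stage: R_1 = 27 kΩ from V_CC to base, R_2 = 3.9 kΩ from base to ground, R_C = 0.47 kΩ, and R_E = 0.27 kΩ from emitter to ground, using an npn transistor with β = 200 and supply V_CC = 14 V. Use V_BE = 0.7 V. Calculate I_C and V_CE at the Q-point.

Thevenize the base divider: V_Th = V_CC·R_2/(R_1+R_2) = 14×3.9/30.9 = 1.77 V, R_Th = R_1‖R_2 = 3.41 kΩ.
Base-emitter loop: V_Th = I_B·R_Th + V_BE + (β+1)I_B·R_E, so I_B = (1.77 − 0.7) / (3.41 + 201×0.27) = 0.0185 mA.
I_C = β·I_B = 200×0.0185 = 3.7 mA, and I_E = (β+1)I_B = 3.72 mA.
V_CE = V_CC − I_C·R_C − I_E·R_E = 14 − 3.7×0.47 − 3.72×0.27 = 11.3 V.
V_CE = 11.3 V > 0.2 V confirms active-region operation.

I_C ≈ 3.7 mA, V_CE ≈ 11 V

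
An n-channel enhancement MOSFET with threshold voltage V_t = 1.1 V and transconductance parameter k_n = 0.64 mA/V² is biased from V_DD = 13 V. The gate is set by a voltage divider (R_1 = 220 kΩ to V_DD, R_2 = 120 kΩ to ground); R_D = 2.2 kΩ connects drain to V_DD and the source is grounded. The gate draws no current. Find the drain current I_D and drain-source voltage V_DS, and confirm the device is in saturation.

I_D ≈ 3.9 mA, V_DS ≈ 4.4 V

V_G = V_DD·R_2/(R_1+R_2) = 13×120/340 = 4.59 V. With the source grounded, V_GS = V_G = 4.59 V.
Assume saturation: I_D = (k_n/2)(V_GS − V_t)² = (0.64/2)×(4.59 − 1.1)² = 0.32×3.49² = 3.89 mA.
V_DS = V_DD − I_D·R_D = 13 − 3.89×2.2 = 4.43 V.
Saturation requires V_DS ≥ V_GS − V_t = 3.49 V; 4.43 ≥ 3.49 ✓.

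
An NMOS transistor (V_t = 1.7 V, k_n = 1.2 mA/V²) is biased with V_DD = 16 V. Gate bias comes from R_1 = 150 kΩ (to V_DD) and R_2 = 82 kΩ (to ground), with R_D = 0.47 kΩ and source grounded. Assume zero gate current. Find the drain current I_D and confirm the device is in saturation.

I_D ≈ 9.4 mA

V_G = V_DD·R_2/(R_1+R_2) = 16×82/232 = 5.66 V. With the source grounded, V_GS = V_G = 5.66 V.
Assume saturation: I_D = (k_n/2)(V_GS − V_t)² = (1.2/2)×(5.66 − 1.7)² = 0.6×3.96² = 9.39 mA.
V_DS = V_DD − I_D·R_D = 16 − 9.39×0.47 = 11.6 V.
Saturation requires V_DS ≥ V_GS − V_t = 3.96 V; 11.6 ≥ 3.96 ✓.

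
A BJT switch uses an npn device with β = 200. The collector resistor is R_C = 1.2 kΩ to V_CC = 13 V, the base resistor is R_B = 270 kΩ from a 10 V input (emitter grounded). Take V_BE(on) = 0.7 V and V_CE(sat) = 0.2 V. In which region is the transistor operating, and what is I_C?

active; I_C ≈ 6.9 mA

Assume active. Base-emitter loop: I_B = (V_BB − V_BE)/R_B = (10 − 0.7)/270 = 0.0344 mA.
I_C = β·I_B = 200×0.0344 = 6.89 mA.
V_CE = V_CC − I_C·R_C = 13 − 6.89×1.2 = 4.73 V > V_CE(sat), so the active-region assumption holds.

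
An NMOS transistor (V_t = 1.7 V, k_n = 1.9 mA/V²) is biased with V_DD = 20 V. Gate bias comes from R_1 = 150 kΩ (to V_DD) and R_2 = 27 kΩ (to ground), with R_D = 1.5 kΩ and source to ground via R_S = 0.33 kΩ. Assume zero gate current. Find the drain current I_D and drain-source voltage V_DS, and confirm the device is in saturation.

I_D ≈ 0.99 mA, V_DS ≈ 18 V

V_G = V_DD·R_2/(R_1+R_2) = 20×27/177 = 3.05 V.
Assume saturation: I_D = (k_n/2)(V_GS − V_t)² with V_GS = V_G − I_D·R_S = 3.05 − 0.33·I_D.
Substituting gives 0.103·I_D² − 1.85·I_D + 1.73 = 0, with roots I_D = 0.994 or 16.9 mA.
The root I_D = 16.9 mA gives V_GS = -2.51 V ≤ V_t, so take I_D = 0.994 mA.
Then V_GS = 2.72 V and V_DS = V_DD − I_D(R_D+R_S) = 20 − 0.994×1.83 = 18.2 V.
Saturation requires V_DS ≥ V_GS − V_t = 1.02 V; 18.2 ≥ 1.02 ✓.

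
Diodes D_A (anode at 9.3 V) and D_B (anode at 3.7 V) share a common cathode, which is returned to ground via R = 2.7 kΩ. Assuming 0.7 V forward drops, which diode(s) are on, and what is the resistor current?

Assume both conduct. Then node N would need to be at both 9.3−0.7 = 8.6 V and 3.7−0.7 = 3 V, which is impossible.
Assume only D_A conducts: V_N = 9.3 − 0.7 = 8.6 V, so I_R = 8.6/2.7 = 3.19 mA.
Check D_B: its anode-to-cathode voltage is 3.7 − 8.6 = -4.9 V < 0.7 V, so it is off. The assumption is consistent.

Only D_A conducts; I_R ≈ 3.2 mA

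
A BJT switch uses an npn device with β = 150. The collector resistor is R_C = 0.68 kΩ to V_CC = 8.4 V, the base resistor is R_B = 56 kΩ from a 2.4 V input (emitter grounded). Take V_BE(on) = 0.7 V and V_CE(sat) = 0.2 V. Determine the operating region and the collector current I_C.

active; I_C ≈ 4.6 mA

Assume active. Base-emitter loop: I_B = (V_BB − V_BE)/R_B = (2.4 − 0.7)/56 = 0.0304 mA.
I_C = β·I_B = 150×0.0304 = 4.55 mA.
V_CE = V_CC − I_C·R_C = 8.4 − 4.55×0.68 = 5.3 V > V_CE(sat), so the active-region assumption holds.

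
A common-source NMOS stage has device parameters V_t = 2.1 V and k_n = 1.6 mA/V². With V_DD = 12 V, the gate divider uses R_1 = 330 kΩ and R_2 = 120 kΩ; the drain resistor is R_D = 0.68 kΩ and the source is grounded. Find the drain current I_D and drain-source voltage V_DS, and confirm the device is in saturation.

V_G = V_DD·R_2/(R_1+R_2) = 12×120/450 = 3.2 V. With the source grounded, V_GS = V_G = 3.2 V.
Assume saturation: I_D = (k_n/2)(V_GS − V_t)² = (1.6/2)×(3.2 − 2.1)² = 0.8×1.1² = 0.968 mA.
V_DS = V_DD − I_D·R_D = 12 − 0.968×0.68 = 11.3 V.
Saturation requires V_DS ≥ V_GS − V_t = 1.1 V; 11.3 ≥ 1.1 ✓.

I_D ≈ 0.97 mA, V_DS ≈ 11 V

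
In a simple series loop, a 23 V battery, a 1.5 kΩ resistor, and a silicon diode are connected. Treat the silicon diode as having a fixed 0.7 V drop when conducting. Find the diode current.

I ≈ 15 mA

KVL around the loop: 23 = V_D + I·R = 0.7 + I × 1.5 kΩ.
So I = (23 − 0.7) / 1.5 kΩ = 22.3 / 1.5 = 14.9 mA.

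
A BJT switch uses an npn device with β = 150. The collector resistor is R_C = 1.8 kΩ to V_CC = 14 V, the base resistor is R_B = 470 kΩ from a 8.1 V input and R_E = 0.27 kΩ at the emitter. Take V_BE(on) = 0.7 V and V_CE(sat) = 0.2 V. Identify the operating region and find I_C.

active; I_C ≈ 2.2 mA

Assume active. Base-emitter loop: I_B = (V_BB − V_BE)/(R_B + (β+1)R_E) = (8.1 − 0.7)/(470 + 151×0.27) = 0.0145 mA.
I_C = β·I_B = 150×0.0145 = 2.17 mA.
V_CE = V_CC − I_C·R_C − I_E·R_E = 14 − 2.17×1.8 − 2.19×0.27 = 9.5 V > V_CE(sat), so the active-region assumption holds.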